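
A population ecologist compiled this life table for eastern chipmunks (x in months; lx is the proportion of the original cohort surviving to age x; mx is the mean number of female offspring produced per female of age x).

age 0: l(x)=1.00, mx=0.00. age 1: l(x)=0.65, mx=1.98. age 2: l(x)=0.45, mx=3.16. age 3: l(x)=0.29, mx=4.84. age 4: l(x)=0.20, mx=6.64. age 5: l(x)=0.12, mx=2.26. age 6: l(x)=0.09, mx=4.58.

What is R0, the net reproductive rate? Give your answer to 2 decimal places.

6.12

lx·mx by age: 0, 1.287, 1.422, 1.4036, 1.328, 0.2712, 0.4122
R0 = Σ lx·mx = 6.124 → 6.12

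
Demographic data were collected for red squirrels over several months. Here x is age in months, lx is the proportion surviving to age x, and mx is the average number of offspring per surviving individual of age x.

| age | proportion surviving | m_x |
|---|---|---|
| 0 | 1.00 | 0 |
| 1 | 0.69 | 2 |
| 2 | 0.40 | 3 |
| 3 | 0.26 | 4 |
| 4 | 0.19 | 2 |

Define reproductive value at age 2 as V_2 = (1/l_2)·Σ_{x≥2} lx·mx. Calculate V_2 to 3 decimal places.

lx·mx for x ≥ 2: 1.2, 1.04, 0.38 → sum = 2.62
V_2 = 2.62 / l_2 = 2.62 / 0.4 = 6.55 → 6.550

6.550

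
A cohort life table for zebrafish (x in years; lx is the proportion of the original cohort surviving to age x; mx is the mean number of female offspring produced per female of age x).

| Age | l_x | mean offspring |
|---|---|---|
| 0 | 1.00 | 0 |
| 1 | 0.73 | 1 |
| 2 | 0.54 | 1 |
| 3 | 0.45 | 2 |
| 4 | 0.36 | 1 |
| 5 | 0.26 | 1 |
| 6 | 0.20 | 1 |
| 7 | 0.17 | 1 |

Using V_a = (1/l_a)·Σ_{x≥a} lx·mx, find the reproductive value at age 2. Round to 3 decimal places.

lx·mx for x ≥ 2: 0.54, 0.9, 0.36, 0.26, 0.2, 0.17 → sum = 2.43
V_2 = 2.43 / l_2 = 2.43 / 0.54 = 4.5 → 4.500

4.500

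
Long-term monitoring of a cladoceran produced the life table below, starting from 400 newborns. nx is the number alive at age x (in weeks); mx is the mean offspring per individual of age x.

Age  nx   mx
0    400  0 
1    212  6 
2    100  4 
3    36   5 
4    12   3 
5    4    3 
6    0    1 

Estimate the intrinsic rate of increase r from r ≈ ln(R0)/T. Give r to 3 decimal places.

lx = nx/n0 = nx/400: 1, 0.53, 0.25, 0.09, 0.03, 0.01, 0
R0 = Σ lx·mx = 0 + 3.18 + 1 + 0.45 + 0.09 + 0.03 + 0 = 4.75
Σ x·lx·mx = 7.04; T = 7.04/4.75 = 1.48211…
r ≈ ln(R0)/T = ln(4.75)/1.48211… = 1.0513… → 1.051

1.051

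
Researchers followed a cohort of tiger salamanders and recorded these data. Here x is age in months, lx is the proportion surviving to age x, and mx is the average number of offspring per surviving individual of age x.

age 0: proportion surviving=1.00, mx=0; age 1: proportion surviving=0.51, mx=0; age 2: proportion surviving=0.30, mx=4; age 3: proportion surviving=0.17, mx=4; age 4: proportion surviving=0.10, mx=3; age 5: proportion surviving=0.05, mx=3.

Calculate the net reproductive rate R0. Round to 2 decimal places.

lx·mx by age: 0, 0, 1.2, 0.68, 0.3, 0.15
R0 = Σ lx·mx = 2.33 → 2.33

2.33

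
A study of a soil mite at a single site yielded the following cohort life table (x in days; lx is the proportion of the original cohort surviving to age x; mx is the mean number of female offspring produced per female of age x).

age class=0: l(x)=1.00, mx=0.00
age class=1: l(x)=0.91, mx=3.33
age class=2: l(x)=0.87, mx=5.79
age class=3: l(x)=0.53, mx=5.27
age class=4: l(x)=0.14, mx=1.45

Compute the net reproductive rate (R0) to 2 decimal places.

11.06

lx·mx by age: 0, 3.0303, 5.0373, 2.7931, 0.203
R0 = Σ lx·mx = 11.0637 → 11.06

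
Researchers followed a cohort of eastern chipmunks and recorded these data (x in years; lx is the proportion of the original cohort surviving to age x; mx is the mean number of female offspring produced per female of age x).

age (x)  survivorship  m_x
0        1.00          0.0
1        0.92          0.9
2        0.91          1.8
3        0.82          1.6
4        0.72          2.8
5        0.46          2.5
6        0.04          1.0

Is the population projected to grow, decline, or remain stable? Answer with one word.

growing

R0 = Σ lx·mx = 0 + 0.828 + 1.638 + 1.312 + 2.016 + 1.15 + 0.04 = 6.984
R0 > 1, so the population is growing.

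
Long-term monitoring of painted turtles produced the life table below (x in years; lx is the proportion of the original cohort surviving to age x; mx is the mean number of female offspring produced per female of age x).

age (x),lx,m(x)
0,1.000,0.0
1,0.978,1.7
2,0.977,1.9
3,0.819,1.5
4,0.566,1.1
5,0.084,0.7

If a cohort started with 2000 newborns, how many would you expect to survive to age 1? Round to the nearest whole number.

1956

Expected survivors = N0 · l_1 = 2000 × 0.978 = 1956 → 1956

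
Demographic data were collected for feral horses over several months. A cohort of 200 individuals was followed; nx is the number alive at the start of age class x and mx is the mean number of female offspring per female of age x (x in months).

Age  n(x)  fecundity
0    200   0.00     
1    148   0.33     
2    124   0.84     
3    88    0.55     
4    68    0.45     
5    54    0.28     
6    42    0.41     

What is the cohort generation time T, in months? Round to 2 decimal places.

lx = nx/n0 = nx/200: 1, 0.74, 0.62, 0.44, 0.34, 0.27, 0.21
lx·mx: 0, 0.2442, 0.5208, 0.242, 0.153, 0.0756, 0.0861 → R0 = 1.3217
x·lx·mx: 0, 0.2442, 1.0416, 0.726, 0.612, 0.378, 0.5166 → Σ = 3.5184
T = 3.5184 / 1.3217 = 2.662026… → 2.66

2.66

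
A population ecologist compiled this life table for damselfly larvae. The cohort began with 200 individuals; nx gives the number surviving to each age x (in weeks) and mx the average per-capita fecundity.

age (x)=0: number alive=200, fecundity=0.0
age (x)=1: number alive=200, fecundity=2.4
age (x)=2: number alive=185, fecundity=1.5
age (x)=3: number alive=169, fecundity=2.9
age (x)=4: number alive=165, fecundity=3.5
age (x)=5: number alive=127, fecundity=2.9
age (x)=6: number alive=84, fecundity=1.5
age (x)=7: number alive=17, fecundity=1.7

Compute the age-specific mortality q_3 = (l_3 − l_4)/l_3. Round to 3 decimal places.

0.024

lx = nx/n0 = nx/200: 1, 1, 0.925, 0.845, 0.825, 0.635, 0.42, 0.085
q_3 = (l_3 − l_4) / l_3 = (0.845 − 0.825) / 0.845
     = 0.02 / 0.845 = 0.023669… → 0.024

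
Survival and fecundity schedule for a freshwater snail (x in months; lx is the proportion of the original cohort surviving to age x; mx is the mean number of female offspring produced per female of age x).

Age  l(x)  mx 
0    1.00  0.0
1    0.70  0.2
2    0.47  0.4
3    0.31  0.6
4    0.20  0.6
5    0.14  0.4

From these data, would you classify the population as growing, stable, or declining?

declining

R0 = Σ lx·mx = 0 + 0.14 + 0.188 + 0.186 + 0.12 + 0.056 = 0.69
R0 < 1, so the population is declining.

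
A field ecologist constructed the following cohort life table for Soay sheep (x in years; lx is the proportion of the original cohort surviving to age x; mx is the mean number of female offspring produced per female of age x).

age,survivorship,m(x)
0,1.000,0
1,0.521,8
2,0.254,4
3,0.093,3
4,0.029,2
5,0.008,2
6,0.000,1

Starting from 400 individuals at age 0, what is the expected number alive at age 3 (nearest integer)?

37

Expected survivors = N0 · l_3 = 400 × 0.093 = 37.2 → 37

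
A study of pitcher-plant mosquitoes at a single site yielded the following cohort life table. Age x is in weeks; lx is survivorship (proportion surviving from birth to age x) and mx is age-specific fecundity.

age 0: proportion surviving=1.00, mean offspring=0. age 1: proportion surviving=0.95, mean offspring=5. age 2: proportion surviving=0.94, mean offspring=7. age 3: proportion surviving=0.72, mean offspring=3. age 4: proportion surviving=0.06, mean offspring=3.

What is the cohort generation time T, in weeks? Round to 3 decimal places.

lx·mx: 0, 4.75, 6.58, 2.16, 0.18 → R0 = 13.67
x·lx·mx: 0, 4.75, 13.16, 6.48, 0.72 → Σ = 25.11
T = 25.11 / 13.67 = 1.836869… → 1.837

1.837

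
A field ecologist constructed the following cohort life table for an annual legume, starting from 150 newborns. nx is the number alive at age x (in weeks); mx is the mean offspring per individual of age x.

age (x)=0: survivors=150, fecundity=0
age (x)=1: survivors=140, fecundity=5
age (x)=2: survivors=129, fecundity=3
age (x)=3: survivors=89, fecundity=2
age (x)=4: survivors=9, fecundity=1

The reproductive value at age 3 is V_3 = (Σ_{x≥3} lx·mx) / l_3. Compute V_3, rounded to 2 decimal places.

lx = nx/n0 = nx/150: 1, 0.93333…, 0.86, 0.59333…, 0.06
lx·mx for x ≥ 3: 1.186667…, 0.06 → sum = 1.246667…
V_3 = 1.246667… / l_3 = 1.246667… / 0.593333… = 2.101124… → 2.10

2.10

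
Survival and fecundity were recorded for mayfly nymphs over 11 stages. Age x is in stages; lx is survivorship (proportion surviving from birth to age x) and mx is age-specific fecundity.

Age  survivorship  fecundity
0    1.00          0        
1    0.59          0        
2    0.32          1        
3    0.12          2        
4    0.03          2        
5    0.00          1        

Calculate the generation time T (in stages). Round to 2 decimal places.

2.58

lx·mx: 0, 0, 0.32, 0.24, 0.06, 0 → R0 = 0.62
x·lx·mx: 0, 0, 0.64, 0.72, 0.24, 0 → Σ = 1.6
T = 1.6 / 0.62 = 2.580645… → 2.58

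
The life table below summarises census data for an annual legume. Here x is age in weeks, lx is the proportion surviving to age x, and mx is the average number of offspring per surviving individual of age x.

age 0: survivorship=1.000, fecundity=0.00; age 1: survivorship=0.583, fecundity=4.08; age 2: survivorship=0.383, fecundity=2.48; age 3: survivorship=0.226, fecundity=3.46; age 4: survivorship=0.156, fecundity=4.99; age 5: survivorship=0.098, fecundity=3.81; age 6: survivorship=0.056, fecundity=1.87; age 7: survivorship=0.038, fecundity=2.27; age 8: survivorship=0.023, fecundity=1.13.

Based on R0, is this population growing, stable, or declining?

growing

R0 = Σ lx·mx = 0 + 2.37864 + 0.94984 + 0.78196 + 0.77844 + 0.37338 + 0.10472 + 0.08626 + 0.02599 = 5.47923
R0 > 1, so the population is growing.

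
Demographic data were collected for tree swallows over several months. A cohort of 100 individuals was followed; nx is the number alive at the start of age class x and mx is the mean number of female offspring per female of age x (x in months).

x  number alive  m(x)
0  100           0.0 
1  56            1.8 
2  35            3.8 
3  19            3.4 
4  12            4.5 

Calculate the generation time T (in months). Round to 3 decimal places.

lx = nx/n0 = nx/100: 1, 0.56, 0.35, 0.19, 0.12
lx·mx: 0, 1.008, 1.33, 0.646, 0.54 → R0 = 3.524
x·lx·mx: 0, 1.008, 2.66, 1.938, 2.16 → Σ = 7.766
T = 7.766 / 3.524 = 2.203746… → 2.204

2.204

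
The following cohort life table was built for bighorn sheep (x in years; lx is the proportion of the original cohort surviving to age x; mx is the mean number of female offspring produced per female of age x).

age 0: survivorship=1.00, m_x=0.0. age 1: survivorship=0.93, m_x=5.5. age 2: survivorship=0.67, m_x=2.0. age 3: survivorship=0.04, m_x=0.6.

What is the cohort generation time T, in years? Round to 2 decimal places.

lx·mx: 0, 5.115, 1.34, 0.024 → R0 = 6.479
x·lx·mx: 0, 5.115, 2.68, 0.072 → Σ = 7.867
T = 7.867 / 6.479 = 1.214231… → 1.21

1.21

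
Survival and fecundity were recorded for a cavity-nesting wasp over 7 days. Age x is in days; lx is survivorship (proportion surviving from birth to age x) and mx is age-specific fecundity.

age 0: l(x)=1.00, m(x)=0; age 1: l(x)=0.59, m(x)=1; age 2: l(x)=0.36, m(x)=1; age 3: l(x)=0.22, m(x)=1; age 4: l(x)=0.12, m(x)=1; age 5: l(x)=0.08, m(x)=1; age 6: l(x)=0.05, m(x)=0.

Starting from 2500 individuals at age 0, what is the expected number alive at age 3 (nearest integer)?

Expected survivors = N0 · l_3 = 2500 × 0.22 = 550 → 550

550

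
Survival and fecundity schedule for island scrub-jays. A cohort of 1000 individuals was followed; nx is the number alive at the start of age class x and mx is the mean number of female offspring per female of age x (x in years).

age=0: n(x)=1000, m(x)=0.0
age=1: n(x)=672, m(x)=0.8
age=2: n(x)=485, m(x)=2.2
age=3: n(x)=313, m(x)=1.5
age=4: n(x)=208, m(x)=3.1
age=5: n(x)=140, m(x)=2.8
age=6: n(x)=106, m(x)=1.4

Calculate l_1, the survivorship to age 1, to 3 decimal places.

0.672

l_1 = n_1/n_0 = 672/1000 = 0.672 → 0.672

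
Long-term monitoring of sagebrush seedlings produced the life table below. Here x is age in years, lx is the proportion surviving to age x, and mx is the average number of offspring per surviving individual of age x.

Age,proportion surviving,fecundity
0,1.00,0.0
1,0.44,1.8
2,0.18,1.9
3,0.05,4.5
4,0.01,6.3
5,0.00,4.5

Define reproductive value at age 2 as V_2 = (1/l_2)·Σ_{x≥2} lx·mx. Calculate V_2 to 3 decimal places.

3.500

lx·mx for x ≥ 2: 0.342, 0.225, 0.063, 0 → sum = 0.63
V_2 = 0.63 / l_2 = 0.63 / 0.18 = 3.5 → 3.500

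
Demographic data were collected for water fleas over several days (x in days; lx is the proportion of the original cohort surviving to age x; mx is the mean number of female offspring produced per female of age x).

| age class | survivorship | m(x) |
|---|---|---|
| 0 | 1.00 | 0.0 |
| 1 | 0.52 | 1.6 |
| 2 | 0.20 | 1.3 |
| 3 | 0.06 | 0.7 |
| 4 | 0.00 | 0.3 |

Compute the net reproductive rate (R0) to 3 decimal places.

lx·mx by age: 0, 0.832, 0.26, 0.042, 0
R0 = Σ lx·mx = 1.134 → 1.134

1.134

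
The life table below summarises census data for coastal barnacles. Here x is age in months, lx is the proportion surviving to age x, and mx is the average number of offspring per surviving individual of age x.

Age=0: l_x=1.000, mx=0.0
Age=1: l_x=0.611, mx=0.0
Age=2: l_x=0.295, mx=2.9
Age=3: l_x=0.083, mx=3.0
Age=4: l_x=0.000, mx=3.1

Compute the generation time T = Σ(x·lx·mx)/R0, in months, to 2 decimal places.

2.23

lx·mx: 0, 0, 0.8555, 0.249, 0 → R0 = 1.1045
x·lx·mx: 0, 0, 1.711, 0.747, 0 → Σ = 2.458
T = 2.458 / 1.1045 = 2.225441… → 2.23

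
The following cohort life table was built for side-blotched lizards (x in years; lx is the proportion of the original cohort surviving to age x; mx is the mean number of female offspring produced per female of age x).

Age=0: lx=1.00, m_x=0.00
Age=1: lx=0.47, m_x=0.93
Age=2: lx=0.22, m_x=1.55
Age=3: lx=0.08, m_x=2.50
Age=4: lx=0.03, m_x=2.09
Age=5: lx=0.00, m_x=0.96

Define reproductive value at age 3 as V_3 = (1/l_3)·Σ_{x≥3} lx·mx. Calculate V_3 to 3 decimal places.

3.284

lx·mx for x ≥ 3: 0.2, 0.0627, 0 → sum = 0.2627
V_3 = 0.2627 / l_3 = 0.2627 / 0.08 = 3.28375 → 3.284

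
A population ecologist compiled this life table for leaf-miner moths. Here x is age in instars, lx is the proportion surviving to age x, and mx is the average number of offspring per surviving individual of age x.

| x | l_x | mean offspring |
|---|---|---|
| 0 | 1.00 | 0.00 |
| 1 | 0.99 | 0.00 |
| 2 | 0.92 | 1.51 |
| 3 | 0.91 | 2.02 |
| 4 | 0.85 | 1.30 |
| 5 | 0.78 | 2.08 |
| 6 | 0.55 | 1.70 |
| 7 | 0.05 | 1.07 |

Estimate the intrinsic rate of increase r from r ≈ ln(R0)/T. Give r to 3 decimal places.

R0 = Σ lx·mx = 0 + 0 + 1.3892 + 1.8382 + 1.105 + 1.6224 + 0.935 + 0.0535 = 6.9433
Σ x·lx·mx = 26.8095; T = 26.8095/6.9433 = 3.8612…
r ≈ ln(R0)/T = ln(6.9433)/3.8612… = 0.50186… → 0.502

0.502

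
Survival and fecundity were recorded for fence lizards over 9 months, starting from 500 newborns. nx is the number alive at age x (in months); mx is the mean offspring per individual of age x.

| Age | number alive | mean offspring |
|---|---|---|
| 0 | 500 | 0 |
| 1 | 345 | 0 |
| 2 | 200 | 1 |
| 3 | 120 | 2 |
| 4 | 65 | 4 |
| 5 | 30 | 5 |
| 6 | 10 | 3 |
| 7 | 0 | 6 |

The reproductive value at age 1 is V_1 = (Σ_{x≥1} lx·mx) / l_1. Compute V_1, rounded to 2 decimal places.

lx = nx/n0 = nx/500: 1, 0.69, 0.4, 0.24, 0.13, 0.06, 0.02, 0
lx·mx for x ≥ 1: 0, 0.4, 0.48, 0.52, 0.3, 0.06, 0 → sum = 1.76
V_1 = 1.76 / l_1 = 1.76 / 0.69 = 2.550725… → 2.55

2.55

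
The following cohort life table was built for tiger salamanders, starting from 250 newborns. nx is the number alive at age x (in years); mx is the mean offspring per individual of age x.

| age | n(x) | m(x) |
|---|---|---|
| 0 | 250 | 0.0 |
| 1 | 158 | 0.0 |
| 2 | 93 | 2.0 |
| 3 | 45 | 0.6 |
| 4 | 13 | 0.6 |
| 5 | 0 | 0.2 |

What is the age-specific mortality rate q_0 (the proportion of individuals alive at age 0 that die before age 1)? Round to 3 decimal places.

0.368

lx = nx/n0 = nx/250: 1, 0.632, 0.372, 0.18, 0.052, 0
q_0 = (l_0 − l_1) / l_0 = (1 − 0.632) / 1
     = 0.368 / 1 = 0.368 → 0.368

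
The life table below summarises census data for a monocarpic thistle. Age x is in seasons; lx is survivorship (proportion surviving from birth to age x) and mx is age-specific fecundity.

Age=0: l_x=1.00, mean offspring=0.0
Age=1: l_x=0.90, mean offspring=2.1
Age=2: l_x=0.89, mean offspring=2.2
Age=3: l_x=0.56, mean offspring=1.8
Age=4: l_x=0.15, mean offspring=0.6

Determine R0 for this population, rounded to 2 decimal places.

4.95

lx·mx by age: 0, 1.89, 1.958, 1.008, 0.09
R0 = Σ lx·mx = 4.946 → 4.95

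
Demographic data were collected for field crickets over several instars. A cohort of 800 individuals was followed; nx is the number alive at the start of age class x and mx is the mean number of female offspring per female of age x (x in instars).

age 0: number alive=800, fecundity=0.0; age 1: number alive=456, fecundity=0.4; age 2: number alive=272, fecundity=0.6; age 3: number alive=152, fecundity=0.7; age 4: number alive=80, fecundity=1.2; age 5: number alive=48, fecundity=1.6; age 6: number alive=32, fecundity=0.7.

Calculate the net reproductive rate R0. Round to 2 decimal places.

0.81

lx = nx/n0 = nx/800: 1, 0.57, 0.34, 0.19, 0.1, 0.06, 0.04
lx·mx by age: 0, 0.228, 0.204, 0.133, 0.12, 0.096, 0.028
R0 = Σ lx·mx = 0.809 → 0.81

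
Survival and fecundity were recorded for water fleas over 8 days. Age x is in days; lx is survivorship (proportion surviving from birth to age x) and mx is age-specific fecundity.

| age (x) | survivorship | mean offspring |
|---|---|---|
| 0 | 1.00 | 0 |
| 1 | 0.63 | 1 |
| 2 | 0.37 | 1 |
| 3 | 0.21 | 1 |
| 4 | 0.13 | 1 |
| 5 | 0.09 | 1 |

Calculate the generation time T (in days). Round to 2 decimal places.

2.08

lx·mx: 0, 0.63, 0.37, 0.21, 0.13, 0.09 → R0 = 1.43
x·lx·mx: 0, 0.63, 0.74, 0.63, 0.52, 0.45 → Σ = 2.97
T = 2.97 / 1.43 = 2.076923… → 2.08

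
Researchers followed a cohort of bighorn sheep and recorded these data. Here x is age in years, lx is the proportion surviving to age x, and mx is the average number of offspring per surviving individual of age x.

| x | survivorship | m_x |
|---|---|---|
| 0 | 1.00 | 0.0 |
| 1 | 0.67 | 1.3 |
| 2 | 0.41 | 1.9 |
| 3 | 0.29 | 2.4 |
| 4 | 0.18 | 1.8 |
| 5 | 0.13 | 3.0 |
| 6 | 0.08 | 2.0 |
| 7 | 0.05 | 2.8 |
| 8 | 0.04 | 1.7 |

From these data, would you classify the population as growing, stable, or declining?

R0 = Σ lx·mx = 0 + 0.871 + 0.779 + 0.696 + 0.324 + 0.39 + 0.16 + 0.14 + 0.068 = 3.428
R0 > 1, so the population is growing.

growing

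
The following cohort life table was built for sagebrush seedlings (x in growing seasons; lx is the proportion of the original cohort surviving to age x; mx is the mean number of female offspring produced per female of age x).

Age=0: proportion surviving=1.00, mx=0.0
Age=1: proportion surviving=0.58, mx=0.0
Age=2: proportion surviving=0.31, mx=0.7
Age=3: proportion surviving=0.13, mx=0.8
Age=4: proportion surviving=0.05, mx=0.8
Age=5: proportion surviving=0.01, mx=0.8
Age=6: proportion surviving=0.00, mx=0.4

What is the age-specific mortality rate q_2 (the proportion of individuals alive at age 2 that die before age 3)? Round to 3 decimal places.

q_2 = (l_2 − l_3) / l_2 = (0.31 − 0.13) / 0.31
     = 0.18 / 0.31 = 0.580645… → 0.581

0.581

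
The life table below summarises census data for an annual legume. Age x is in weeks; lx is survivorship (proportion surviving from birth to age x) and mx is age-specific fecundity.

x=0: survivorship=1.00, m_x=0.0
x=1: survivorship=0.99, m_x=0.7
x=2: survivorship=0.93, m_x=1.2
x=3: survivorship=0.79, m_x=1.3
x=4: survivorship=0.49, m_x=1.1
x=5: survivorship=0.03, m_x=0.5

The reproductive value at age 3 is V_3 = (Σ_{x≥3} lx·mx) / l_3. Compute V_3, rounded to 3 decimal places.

lx·mx for x ≥ 3: 1.027, 0.539, 0.015 → sum = 1.581
V_3 = 1.581 / l_3 = 1.581 / 0.79 = 2.001266… → 2.001

2.001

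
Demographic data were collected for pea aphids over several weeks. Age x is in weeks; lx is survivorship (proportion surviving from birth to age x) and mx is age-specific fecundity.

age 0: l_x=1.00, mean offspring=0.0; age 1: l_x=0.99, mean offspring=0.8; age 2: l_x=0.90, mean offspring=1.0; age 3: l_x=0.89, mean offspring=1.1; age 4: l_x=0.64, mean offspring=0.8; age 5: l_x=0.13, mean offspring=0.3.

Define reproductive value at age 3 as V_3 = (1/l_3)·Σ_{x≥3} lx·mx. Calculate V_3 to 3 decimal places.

lx·mx for x ≥ 3: 0.979, 0.512, 0.039 → sum = 1.53
V_3 = 1.53 / l_3 = 1.53 / 0.89 = 1.719101… → 1.719

1.719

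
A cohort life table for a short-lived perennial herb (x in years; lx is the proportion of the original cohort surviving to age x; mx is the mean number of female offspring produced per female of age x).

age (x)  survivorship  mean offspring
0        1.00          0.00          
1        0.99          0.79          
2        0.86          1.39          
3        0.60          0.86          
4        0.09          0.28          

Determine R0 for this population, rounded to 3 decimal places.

2.519

lx·mx by age: 0, 0.7821, 1.1954, 0.516, 0.0252
R0 = Σ lx·mx = 2.5187 → 2.519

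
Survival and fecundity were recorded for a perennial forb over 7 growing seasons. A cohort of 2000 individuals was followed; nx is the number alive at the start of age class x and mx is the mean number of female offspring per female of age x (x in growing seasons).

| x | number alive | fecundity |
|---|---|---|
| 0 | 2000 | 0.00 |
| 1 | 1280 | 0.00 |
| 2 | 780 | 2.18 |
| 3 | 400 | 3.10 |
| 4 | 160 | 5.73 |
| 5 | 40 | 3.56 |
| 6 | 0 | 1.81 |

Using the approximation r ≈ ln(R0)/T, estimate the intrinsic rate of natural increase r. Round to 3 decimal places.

0.241

lx = nx/n0 = nx/2000: 1, 0.64, 0.39, 0.2, 0.08, 0.02, 0
R0 = Σ lx·mx = 0 + 0 + 0.8502 + 0.62 + 0.4584 + 0.0712 + 0 = 1.9998
Σ x·lx·mx = 5.75; T = 5.75/1.9998 = 2.87529…
r ≈ ln(R0)/T = ln(1.9998)/2.87529… = 0.24104… → 0.241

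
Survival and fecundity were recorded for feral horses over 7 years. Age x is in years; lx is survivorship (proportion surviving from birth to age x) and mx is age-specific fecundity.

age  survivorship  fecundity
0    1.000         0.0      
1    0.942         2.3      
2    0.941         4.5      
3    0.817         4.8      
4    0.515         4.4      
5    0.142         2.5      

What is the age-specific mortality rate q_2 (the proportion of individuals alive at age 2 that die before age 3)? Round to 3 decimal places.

0.132

q_2 = (l_2 − l_3) / l_2 = (0.941 − 0.817) / 0.941
     = 0.124 / 0.941 = 0.131775… → 0.132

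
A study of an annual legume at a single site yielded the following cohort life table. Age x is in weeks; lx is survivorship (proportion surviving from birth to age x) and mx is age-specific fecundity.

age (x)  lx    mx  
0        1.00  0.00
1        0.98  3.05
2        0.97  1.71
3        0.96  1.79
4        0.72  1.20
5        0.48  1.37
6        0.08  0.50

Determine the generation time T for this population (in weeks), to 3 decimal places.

lx·mx: 0, 2.989, 1.6587, 1.7184, 0.864, 0.6576, 0.04 → R0 = 7.9277
x·lx·mx: 0, 2.989, 3.3174, 5.1552, 3.456, 3.288, 0.24 → Σ = 18.4456
T = 18.4456 / 7.9277 = 2.326728… → 2.327

2.327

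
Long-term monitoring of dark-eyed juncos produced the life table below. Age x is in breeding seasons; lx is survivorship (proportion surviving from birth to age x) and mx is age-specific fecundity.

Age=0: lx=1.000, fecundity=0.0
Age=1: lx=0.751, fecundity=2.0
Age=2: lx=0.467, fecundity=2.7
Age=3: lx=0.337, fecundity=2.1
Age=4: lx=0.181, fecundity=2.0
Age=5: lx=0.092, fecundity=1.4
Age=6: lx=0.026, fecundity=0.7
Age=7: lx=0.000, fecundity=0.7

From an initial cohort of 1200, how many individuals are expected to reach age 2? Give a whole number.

Expected survivors = N0 · l_2 = 1200 × 0.467 = 560.4 → 560

560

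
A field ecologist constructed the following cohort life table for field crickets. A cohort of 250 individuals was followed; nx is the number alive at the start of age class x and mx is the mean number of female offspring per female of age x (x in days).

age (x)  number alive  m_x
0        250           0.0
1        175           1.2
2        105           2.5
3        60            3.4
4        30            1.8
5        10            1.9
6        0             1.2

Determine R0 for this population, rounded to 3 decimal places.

2.998

lx = nx/n0 = nx/250: 1, 0.7, 0.42, 0.24, 0.12, 0.04, 0
lx·mx by age: 0, 0.84, 1.05, 0.816, 0.216, 0.076, 0
R0 = Σ lx·mx = 2.998 → 2.998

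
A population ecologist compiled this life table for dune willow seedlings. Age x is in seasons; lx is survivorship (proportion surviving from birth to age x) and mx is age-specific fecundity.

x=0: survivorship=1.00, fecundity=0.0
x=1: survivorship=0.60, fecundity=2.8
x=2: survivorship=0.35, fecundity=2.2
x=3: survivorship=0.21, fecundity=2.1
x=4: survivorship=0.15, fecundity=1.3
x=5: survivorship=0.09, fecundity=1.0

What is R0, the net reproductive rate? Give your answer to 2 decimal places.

3.18

lx·mx by age: 0, 1.68, 0.77, 0.441, 0.195, 0.09
R0 = Σ lx·mx = 3.176 → 3.18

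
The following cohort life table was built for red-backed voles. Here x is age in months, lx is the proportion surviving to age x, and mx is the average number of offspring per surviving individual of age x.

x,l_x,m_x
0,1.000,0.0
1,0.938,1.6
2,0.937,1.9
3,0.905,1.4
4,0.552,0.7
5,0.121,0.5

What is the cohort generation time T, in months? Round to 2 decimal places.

2.14

lx·mx: 0, 1.5008, 1.7803, 1.267, 0.3864, 0.0605 → R0 = 4.995
x·lx·mx: 0, 1.5008, 3.5606, 3.801, 1.5456, 0.3025 → Σ = 10.7105
T = 10.7105 / 4.995 = 2.144244… → 2.14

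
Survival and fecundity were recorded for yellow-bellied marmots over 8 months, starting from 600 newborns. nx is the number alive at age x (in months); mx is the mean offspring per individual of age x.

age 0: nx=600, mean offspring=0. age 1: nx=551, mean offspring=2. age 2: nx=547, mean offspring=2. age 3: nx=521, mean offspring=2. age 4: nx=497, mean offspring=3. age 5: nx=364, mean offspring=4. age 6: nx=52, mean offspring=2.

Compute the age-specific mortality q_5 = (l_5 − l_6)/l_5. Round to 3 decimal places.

lx = nx/n0 = nx/600: 1, 0.91833…, 0.91167…, 0.86833…, 0.82833…, 0.60667…, 0.08667…
q_5 = (l_5 − l_6) / l_5 = (0.606667… − 0.086667…) / 0.606667…
     = 0.52… / 0.606667… = 0.857143… → 0.857

0.857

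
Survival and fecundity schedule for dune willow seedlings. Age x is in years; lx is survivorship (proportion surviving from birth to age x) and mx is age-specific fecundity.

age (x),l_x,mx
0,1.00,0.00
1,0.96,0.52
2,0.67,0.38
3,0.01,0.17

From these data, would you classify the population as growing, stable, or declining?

declining

R0 = Σ lx·mx = 0 + 0.4992 + 0.2546 + 0.0017 = 0.7555
R0 < 1, so the population is declining.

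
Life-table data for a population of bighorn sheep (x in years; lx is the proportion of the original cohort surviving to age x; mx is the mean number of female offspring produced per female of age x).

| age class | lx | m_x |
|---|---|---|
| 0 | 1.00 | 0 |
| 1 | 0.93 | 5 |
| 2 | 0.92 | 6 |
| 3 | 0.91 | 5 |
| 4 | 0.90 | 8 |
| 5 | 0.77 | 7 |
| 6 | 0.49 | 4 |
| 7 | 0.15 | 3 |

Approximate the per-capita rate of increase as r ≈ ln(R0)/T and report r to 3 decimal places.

R0 = Σ lx·mx = 0 + 4.65 + 5.52 + 4.55 + 7.2 + 5.39 + 1.96 + 0.45 = 29.72
Σ x·lx·mx = 100; T = 100/29.72 = 3.36474…
r ≈ ln(R0)/T = ln(29.72)/3.36474… = 1.00805… → 1.008

1.008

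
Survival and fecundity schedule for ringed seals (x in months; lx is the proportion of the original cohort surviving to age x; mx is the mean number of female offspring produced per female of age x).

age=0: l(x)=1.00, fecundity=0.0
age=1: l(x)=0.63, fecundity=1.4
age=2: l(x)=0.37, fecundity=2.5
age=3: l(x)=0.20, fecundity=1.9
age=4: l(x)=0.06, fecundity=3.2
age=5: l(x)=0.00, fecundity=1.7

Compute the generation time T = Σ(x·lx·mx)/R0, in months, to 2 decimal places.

1.95

lx·mx: 0, 0.882, 0.925, 0.38, 0.192, 0 → R0 = 2.379
x·lx·mx: 0, 0.882, 1.85, 1.14, 0.768, 0 → Σ = 4.64
T = 4.64 / 2.379 = 1.950399… → 1.95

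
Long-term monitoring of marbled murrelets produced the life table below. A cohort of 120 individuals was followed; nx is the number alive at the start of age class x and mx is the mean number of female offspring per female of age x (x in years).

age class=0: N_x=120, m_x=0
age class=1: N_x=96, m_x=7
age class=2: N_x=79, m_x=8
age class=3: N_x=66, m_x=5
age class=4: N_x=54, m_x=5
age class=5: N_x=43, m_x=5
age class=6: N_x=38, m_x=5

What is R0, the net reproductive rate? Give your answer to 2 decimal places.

lx = nx/n0 = nx/120: 1, 0.8, 0.65833…, 0.55, 0.45, 0.35833…, 0.31667…
lx·mx by age: 0, 5.6, 5.266667…, 2.75, 2.25, 1.791667…, 1.583333…
R0 = Σ lx·mx = 19.241667… → 19.24

19.24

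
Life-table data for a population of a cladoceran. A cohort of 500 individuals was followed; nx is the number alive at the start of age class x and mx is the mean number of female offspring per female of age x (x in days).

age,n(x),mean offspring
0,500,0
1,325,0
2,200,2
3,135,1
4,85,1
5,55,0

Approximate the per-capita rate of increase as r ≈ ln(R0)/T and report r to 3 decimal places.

0.086

lx = nx/n0 = nx/500: 1, 0.65, 0.4, 0.27, 0.17, 0.11
R0 = Σ lx·mx = 0 + 0 + 0.8 + 0.27 + 0.17 + 0 = 1.24
Σ x·lx·mx = 3.09; T = 3.09/1.24 = 2.49194…
r ≈ ln(R0)/T = ln(1.24)/2.49194… = 0.08632… → 0.086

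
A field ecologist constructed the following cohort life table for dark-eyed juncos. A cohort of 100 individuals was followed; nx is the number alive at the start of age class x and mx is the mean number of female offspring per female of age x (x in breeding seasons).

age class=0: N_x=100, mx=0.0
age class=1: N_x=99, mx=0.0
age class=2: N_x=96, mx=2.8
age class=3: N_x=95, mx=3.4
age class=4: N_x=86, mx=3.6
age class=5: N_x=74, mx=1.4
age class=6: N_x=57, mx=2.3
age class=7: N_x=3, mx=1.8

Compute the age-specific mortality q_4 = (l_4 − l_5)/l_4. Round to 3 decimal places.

lx = nx/n0 = nx/100: 1, 0.99, 0.96, 0.95, 0.86, 0.74, 0.57, 0.03
q_4 = (l_4 − l_5) / l_4 = (0.86 − 0.74) / 0.86
     = 0.12 / 0.86 = 0.139535… → 0.140

0.140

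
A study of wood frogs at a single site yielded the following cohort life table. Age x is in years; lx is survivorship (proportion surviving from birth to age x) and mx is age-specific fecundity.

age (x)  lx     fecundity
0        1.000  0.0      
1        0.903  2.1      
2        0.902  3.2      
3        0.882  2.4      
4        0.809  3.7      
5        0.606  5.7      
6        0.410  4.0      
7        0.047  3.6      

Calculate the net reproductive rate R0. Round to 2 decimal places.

lx·mx by age: 0, 1.8963, 2.8864, 2.1168, 2.9933, 3.4542, 1.64, 0.1692
R0 = Σ lx·mx = 15.1562 → 15.16

15.16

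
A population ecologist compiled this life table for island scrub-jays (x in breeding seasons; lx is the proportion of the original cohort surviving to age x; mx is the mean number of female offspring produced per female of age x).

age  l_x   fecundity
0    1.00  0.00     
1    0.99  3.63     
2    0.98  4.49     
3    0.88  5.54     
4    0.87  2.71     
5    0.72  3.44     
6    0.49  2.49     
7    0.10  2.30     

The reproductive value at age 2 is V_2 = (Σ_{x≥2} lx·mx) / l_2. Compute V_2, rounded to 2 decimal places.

15.88

lx·mx for x ≥ 2: 4.4002, 4.8752, 2.3577, 2.4768, 1.2201, 0.23 → sum = 15.56
V_2 = 15.56 / l_2 = 15.56 / 0.98 = 15.877551… → 15.88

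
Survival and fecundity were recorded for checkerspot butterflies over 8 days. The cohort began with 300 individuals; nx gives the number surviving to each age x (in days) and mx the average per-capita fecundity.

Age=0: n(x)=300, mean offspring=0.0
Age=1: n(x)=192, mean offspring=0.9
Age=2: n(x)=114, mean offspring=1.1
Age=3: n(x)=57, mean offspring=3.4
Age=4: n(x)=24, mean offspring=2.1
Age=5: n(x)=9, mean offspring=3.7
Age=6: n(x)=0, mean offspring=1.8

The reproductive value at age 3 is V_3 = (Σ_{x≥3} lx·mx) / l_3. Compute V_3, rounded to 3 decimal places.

lx = nx/n0 = nx/300: 1, 0.64, 0.38, 0.19, 0.08, 0.03, 0
lx·mx for x ≥ 3: 0.646, 0.168, 0.111, 0 → sum = 0.925
V_3 = 0.925 / l_3 = 0.925 / 0.19 = 4.868421… → 4.868

4.868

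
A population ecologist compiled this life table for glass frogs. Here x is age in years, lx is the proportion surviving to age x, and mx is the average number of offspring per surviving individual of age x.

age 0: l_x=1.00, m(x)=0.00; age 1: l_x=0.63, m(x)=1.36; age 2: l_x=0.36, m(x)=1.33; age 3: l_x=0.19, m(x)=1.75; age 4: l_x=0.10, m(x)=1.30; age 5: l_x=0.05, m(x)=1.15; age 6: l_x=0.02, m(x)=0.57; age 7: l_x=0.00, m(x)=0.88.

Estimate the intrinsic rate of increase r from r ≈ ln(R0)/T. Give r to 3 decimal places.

0.316

R0 = Σ lx·mx = 0 + 0.8568 + 0.4788 + 0.3325 + 0.13 + 0.0575 + 0.0114 + 0 = 1.867
Σ x·lx·mx = 3.6878; T = 3.6878/1.867 = 1.97525…
r ≈ ln(R0)/T = ln(1.867)/1.97525… = 0.31608… → 0.316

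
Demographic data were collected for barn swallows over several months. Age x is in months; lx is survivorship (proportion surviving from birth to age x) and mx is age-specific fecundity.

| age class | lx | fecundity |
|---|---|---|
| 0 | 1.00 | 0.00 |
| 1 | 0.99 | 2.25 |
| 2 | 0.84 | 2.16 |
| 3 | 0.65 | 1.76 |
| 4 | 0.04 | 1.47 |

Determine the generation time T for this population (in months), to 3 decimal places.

1.816

lx·mx: 0, 2.2275, 1.8144, 1.144, 0.0588 → R0 = 5.2447
x·lx·mx: 0, 2.2275, 3.6288, 3.432, 0.2352 → Σ = 9.5235
T = 9.5235 / 5.2447 = 1.815833… → 1.816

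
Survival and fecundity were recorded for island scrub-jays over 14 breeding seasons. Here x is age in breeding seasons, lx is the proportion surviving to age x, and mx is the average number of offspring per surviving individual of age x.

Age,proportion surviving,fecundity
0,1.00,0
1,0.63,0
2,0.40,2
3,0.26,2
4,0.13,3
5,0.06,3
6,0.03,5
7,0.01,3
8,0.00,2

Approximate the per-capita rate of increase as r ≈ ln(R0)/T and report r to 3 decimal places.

R0 = Σ lx·mx = 0 + 0 + 0.8 + 0.52 + 0.39 + 0.18 + 0.15 + 0.03 + 0 = 2.07
Σ x·lx·mx = 6.73; T = 6.73/2.07 = 3.25121…
r ≈ ln(R0)/T = ln(2.07)/3.25121… = 0.22378… → 0.224

0.224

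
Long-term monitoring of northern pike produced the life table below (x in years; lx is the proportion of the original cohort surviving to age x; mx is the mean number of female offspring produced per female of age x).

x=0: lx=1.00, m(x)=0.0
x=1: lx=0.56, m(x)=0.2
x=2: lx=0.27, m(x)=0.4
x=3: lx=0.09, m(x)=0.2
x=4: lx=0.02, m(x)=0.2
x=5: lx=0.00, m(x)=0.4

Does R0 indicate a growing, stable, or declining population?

R0 = Σ lx·mx = 0 + 0.112 + 0.108 + 0.018 + 0.004 + 0 = 0.242
R0 < 1, so the population is declining.

declining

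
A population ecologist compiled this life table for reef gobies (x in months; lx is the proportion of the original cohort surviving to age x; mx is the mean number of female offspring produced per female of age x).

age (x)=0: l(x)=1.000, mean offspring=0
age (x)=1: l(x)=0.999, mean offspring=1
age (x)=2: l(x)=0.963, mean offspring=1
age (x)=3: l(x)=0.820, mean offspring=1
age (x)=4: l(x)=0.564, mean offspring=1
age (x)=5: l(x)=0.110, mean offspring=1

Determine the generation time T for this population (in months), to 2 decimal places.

2.37

lx·mx: 0, 0.999, 0.963, 0.82, 0.564, 0.11 → R0 = 3.456
x·lx·mx: 0, 0.999, 1.926, 2.46, 2.256, 0.55 → Σ = 8.191
T = 8.191 / 3.456 = 2.370081… → 2.37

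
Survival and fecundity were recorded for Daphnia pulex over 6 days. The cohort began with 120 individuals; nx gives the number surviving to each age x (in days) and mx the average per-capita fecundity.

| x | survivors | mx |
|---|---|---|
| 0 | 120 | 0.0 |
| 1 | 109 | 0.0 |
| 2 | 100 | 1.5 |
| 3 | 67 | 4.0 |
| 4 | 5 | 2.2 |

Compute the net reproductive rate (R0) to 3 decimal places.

3.575

lx = nx/n0 = nx/120: 1, 0.90833…, 0.83333…, 0.55833…, 0.04167…
lx·mx by age: 0, 0, 1.25…, 2.233333…, 0.091667…
R0 = Σ lx·mx = 3.575… → 3.575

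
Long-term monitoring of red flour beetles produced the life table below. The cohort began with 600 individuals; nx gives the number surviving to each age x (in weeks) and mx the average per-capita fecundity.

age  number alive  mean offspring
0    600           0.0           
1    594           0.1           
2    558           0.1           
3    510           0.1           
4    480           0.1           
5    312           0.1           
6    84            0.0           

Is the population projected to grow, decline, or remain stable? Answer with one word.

declining

lx = nx/n0 = nx/600: 1, 0.99, 0.93, 0.85, 0.8, 0.52, 0.14
R0 = Σ lx·mx = 0 + 0.099 + 0.093 + 0.085 + 0.08 + 0.052 + 0 = 0.409
R0 < 1, so the population is declining.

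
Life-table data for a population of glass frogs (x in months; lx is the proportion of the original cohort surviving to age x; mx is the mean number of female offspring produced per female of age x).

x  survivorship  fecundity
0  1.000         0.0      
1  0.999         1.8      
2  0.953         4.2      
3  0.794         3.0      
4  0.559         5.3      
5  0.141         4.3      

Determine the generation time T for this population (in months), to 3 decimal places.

2.709

lx·mx: 0, 1.7982, 4.0026, 2.382, 2.9627, 0.6063 → R0 = 11.7518
x·lx·mx: 0, 1.7982, 8.0052, 7.146, 11.8508, 3.0315 → Σ = 31.8317
T = 31.8317 / 11.7518 = 2.708666… → 2.709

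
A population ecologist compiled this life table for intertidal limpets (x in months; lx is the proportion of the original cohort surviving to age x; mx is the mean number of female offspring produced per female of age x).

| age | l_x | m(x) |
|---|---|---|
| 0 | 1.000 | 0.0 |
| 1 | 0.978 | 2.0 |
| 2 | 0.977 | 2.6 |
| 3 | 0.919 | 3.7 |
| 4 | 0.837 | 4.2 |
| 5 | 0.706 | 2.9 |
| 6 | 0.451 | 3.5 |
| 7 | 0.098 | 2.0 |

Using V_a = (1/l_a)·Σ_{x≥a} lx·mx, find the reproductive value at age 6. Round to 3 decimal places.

lx·mx for x ≥ 6: 1.5785, 0.196 → sum = 1.7745
V_6 = 1.7745 / l_6 = 1.7745 / 0.451 = 3.93459… → 3.935

3.935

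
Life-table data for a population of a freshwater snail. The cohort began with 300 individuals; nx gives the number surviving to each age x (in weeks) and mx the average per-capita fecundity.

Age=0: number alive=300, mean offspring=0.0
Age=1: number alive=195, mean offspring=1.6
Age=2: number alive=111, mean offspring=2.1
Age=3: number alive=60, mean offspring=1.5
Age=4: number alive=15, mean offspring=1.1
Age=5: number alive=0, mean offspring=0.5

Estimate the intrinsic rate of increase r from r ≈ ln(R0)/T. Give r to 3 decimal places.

0.454

lx = nx/n0 = nx/300: 1, 0.65, 0.37, 0.2, 0.05, 0
R0 = Σ lx·mx = 0 + 1.04 + 0.777 + 0.3 + 0.055 + 0 = 2.172
Σ x·lx·mx = 3.714; T = 3.714/2.172 = 1.70994…
r ≈ ln(R0)/T = ln(2.172)/1.70994… = 0.45361… → 0.454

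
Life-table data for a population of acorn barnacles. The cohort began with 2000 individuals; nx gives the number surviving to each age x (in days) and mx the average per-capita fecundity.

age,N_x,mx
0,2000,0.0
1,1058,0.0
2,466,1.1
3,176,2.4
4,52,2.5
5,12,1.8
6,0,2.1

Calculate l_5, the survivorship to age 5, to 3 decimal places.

0.006

l_5 = n_5/n_0 = 12/2000 = 0.006 → 0.006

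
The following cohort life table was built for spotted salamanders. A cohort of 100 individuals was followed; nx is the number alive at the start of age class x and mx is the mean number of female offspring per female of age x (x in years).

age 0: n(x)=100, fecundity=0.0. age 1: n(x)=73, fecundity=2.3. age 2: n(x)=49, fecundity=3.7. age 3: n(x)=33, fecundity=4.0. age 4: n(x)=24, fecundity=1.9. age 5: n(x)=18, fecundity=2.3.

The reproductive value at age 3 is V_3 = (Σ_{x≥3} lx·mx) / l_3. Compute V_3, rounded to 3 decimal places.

6.636

lx = nx/n0 = nx/100: 1, 0.73, 0.49, 0.33, 0.24, 0.18
lx·mx for x ≥ 3: 1.32, 0.456, 0.414 → sum = 2.19
V_3 = 2.19 / l_3 = 2.19 / 0.33 = 6.636364… → 6.636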